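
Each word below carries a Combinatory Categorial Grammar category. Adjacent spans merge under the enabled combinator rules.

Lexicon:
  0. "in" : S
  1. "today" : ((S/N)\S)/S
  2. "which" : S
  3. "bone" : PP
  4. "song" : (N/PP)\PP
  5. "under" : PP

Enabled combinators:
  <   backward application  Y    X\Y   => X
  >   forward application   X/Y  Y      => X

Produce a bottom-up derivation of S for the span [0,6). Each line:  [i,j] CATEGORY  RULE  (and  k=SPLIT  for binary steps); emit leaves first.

[0,6] S   >
  [0,3] S/N   <
    [0,1] "in" : S
    [1,3] (S/N)\S   >
      [1,2] "today" : ((S/N)\S)/S
      [2,3] "which" : S
  [3,6] N   >
    [3,5] N/PP   <
      [3,4] "bone" : PP
      [4,5] "song" : (N/PP)\PP
    [5,6] "under" : PP

[0,1] S  lex  "in"
[1,2] ((S/N)\S)/S  lex  "today"
[2,3] S  lex  "which"
[1,3] (S/N)\S  >  k=2
[0,3] S/N  <  k=1
[3,4] PP  lex  "bone"
[4,5] (N/PP)\PP  lex  "song"
[3,5] N/PP  <  k=4
[5,6] PP  lex  "under"
[3,6] N  >  k=5
[0,6] S  >  k=3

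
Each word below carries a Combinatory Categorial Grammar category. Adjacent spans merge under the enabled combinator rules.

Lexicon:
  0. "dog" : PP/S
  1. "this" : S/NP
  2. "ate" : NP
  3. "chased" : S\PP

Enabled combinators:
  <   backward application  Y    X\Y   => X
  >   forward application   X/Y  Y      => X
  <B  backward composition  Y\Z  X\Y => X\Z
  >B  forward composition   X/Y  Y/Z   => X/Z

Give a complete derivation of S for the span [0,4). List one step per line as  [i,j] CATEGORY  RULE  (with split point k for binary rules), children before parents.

[0,4] S   <
  [0,3] PP   >
    [0,1] "dog" : PP/S
    [1,3] S   >
      [1,2] "this" : S/NP
      [2,3] "ate" : NP
  [3,4] "chased" : S\PP

[0,1] PP/S  lex  "dog"
[1,2] S/NP  lex  "this"
[2,3] NP  lex  "ate"
[1,3] S  >  k=2
[0,3] PP  >  k=1
[3,4] S\PP  lex  "chased"
[0,4] S  <  k=3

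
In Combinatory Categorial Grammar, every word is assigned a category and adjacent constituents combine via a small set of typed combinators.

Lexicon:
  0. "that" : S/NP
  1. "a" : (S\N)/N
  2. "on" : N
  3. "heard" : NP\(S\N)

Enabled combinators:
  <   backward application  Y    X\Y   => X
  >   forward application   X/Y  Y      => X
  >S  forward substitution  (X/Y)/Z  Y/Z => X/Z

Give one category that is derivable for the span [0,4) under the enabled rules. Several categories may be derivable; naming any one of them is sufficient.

[0,4] S   >
  [0,1] "that" : S/NP
  [1,4] NP   <
    [1,3] S\N   >
      [1,2] "a" : (S\N)/N
      [2,3] "on" : N
    [3,4] "heard" : NP\(S\N)

S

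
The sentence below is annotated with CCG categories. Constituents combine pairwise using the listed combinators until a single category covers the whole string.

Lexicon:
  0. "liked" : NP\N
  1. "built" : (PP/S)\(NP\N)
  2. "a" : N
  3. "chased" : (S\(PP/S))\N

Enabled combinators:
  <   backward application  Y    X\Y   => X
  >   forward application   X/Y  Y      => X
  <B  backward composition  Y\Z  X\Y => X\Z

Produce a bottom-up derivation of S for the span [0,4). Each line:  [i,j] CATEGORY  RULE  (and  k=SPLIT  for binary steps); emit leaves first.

[0,1] NP\N  lex  "liked"
[1,2] (PP/S)\(NP\N)  lex  "built"
[0,2] PP/S  <  k=1
[2,3] N  lex  "a"
[3,4] (S\(PP/S))\N  lex  "chased"
[2,4] S\(PP/S)  <  k=3
[0,4] S  <  k=2

[0,4] S   <
  [0,2] PP/S   <
    [0,1] "liked" : NP\N
    [1,2] "built" : (PP/S)\(NP\N)
  [2,4] S\(PP/S)   <
    [2,3] "a" : N
    [3,4] "chased" : (S\(PP/S))\N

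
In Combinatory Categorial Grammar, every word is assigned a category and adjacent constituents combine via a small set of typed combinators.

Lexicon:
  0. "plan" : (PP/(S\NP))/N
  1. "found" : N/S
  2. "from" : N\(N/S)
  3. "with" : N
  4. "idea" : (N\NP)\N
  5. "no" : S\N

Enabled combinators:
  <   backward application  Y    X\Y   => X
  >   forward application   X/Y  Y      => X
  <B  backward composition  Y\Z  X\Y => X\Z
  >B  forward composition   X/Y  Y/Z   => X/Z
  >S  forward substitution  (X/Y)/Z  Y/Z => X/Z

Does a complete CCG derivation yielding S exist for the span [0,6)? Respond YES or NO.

NO

(PP/(S\NP))/N N/S N\(N/S) N (N\NP)\N S\N
CKY chart[0,6] = {PP}; S ∉ chart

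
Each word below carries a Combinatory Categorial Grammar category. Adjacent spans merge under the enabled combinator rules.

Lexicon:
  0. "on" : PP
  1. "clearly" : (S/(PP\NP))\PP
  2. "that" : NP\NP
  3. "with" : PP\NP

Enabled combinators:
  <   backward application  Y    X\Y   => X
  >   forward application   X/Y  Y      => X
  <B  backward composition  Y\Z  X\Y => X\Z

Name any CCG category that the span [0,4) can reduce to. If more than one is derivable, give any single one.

S

[0,4] S   >
  [0,2] S/(PP\NP)   <
    [0,1] "on" : PP
    [1,2] "clearly" : (S/(PP\NP))\PP
  [2,4] PP\NP   <B
    [2,3] "that" : NP\NP
    [3,4] "with" : PP\NP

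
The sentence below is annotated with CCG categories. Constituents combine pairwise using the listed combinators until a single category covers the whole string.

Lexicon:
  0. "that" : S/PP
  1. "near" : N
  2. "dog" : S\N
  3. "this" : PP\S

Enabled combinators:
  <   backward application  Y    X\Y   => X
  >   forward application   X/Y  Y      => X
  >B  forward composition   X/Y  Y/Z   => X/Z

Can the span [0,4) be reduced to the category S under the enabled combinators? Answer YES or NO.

YES

[0,4] S   >
  [0,1] "that" : S/PP
  [1,4] PP   <
    [1,3] S   <
      [1,2] "near" : N
      [2,3] "dog" : S\N
    [3,4] "this" : PP\S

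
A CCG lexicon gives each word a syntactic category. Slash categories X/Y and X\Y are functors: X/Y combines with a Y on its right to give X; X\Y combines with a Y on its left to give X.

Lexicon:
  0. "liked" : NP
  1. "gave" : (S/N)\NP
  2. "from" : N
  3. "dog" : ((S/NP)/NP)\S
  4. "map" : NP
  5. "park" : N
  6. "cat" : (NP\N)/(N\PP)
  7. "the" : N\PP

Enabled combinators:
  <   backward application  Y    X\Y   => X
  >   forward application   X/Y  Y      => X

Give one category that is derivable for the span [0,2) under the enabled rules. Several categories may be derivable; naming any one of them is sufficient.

S/N

[0,8] S   >
  [0,5] S/NP   >
    [0,4] (S/NP)/NP   <
      [0,3] S   >
        [0,2] S/N   <
          [0,1] "liked" : NP
          [1,2] "gave" : (S/N)\NP
        [2,3] "from" : N
      [3,4] "dog" : ((S/NP)/NP)\S
    [4,5] "map" : NP
  [5,8] NP   <
    [5,6] "park" : N
    [6,8] NP\N   >
      [6,7] "cat" : (NP\N)/(N\PP)
      [7,8] "the" : N\PP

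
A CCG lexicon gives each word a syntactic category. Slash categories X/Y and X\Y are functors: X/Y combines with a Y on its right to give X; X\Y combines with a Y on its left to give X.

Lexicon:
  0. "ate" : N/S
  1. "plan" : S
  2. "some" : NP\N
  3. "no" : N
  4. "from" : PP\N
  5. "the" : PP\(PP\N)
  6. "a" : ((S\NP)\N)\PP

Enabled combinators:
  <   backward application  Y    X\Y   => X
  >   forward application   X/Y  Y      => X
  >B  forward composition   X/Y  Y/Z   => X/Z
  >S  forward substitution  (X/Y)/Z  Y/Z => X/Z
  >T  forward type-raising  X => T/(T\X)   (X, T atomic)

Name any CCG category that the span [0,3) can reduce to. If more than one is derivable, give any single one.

[0,7] S   <
  [0,3] NP   <
    [0,2] N   >
      [0,1] "ate" : N/S
      [1,2] "plan" : S
    [2,3] "some" : NP\N
  [3,7] S\NP   <
    [3,4] "no" : N
    [4,7] (S\NP)\N   <
      [4,6] PP   <
        [4,5] "from" : PP\N
        [5,6] "the" : PP\(PP\N)
      [6,7] "a" : ((S\NP)\N)\PP

NP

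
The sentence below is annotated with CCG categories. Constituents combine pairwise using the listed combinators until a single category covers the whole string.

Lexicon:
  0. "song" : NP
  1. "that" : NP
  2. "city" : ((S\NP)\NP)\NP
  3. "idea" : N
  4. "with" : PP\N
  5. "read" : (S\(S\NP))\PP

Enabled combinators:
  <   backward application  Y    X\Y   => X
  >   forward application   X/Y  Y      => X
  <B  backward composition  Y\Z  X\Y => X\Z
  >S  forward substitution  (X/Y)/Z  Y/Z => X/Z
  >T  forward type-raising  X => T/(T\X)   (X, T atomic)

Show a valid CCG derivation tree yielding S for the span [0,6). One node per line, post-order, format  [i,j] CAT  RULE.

[0,6] S   <
  [0,3] S\NP   <
    [0,1] "song" : NP
    [1,3] (S\NP)\NP   <
      [1,2] "that" : NP
      [2,3] "city" : ((S\NP)\NP)\NP
  [3,6] S\(S\NP)   <
    [3,5] PP   >
      [3,4] PP/(PP\N)   >T
        [3,4] "idea" : N
      [4,5] "with" : PP\N
    [5,6] "read" : (S\(S\NP))\PP

[0,1] NP  lex  "song"
[1,2] NP  lex  "that"
[2,3] ((S\NP)\NP)\NP  lex  "city"
[1,3] (S\NP)\NP  <  k=2
[0,3] S\NP  <  k=1
[3,4] N  lex  "idea"
[3,4] PP/(PP\N)  >T
[4,5] PP\N  lex  "with"
[3,5] PP  >  k=4
[5,6] (S\(S\NP))\PP  lex  "read"
[3,6] S\(S\NP)  <  k=5
[0,6] S  <  k=3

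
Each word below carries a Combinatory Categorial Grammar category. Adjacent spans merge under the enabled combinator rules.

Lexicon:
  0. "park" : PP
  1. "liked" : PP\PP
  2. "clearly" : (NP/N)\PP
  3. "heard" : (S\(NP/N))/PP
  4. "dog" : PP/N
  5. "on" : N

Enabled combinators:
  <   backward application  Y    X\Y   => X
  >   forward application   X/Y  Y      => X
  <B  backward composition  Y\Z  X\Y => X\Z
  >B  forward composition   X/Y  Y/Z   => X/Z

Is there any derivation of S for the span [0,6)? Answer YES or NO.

YES

[0,6] S   <
  [0,1] "park" : PP
  [1,6] S\PP   <B
    [1,2] "liked" : PP\PP
    [2,6] S\PP   <B
      [2,3] "clearly" : (NP/N)\PP
      [3,6] S\(NP/N)   >
        [3,4] "heard" : (S\(NP/N))/PP
        [4,6] PP   >
          [4,5] "dog" : PP/N
          [5,6] "on" : N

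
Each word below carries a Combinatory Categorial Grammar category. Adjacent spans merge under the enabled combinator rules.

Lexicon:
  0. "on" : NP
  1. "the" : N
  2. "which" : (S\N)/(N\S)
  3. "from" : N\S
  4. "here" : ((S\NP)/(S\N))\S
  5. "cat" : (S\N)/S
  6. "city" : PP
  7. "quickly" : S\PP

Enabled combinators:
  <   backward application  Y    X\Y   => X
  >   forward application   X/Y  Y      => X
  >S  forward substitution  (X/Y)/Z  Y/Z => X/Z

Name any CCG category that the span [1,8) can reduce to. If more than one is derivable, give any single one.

S\NP

[0,8] S   <
  [0,1] "on" : NP
  [1,8] S\NP   >
    [1,5] (S\NP)/(S\N)   <
      [1,4] S   <
        [1,2] "the" : N
        [2,4] S\N   >
          [2,3] "which" : (S\N)/(N\S)
          [3,4] "from" : N\S
      [4,5] "here" : ((S\NP)/(S\N))\S
    [5,8] S\N   >
      [5,6] "cat" : (S\N)/S
      [6,8] S   <
        [6,7] "city" : PP
        [7,8] "quickly" : S\PP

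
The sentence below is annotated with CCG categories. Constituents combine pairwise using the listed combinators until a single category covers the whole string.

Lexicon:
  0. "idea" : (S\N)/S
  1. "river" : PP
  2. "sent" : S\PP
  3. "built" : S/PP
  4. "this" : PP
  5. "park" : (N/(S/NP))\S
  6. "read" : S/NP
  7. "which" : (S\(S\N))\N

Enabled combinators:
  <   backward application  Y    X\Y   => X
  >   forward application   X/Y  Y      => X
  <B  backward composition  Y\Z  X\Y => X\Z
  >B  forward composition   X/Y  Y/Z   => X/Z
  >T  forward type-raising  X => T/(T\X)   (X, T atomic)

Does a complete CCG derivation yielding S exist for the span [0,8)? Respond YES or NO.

YES

[0,8] S   <
  [0,3] S\N   >
    [0,1] "idea" : (S\N)/S
    [1,3] S   <
      [1,2] "river" : PP
      [2,3] "sent" : S\PP
  [3,8] S\(S\N)   <
    [3,7] N   >
      [3,6] N/(S/NP)   <
        [3,5] S   >
          [3,4] "built" : S/PP
          [4,5] "this" : PP
        [5,6] "park" : (N/(S/NP))\S
      [6,7] "read" : S/NP
    [7,8] "which" : (S\(S\N))\N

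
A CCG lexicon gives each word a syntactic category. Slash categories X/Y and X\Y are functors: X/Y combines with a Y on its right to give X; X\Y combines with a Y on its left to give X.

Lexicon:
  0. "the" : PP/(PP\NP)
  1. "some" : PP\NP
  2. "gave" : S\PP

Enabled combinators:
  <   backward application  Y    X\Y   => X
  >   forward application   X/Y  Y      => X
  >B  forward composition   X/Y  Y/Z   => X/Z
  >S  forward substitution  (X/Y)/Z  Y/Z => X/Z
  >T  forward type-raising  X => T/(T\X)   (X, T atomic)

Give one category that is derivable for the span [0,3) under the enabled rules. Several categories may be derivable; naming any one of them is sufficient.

S

[0,3] S   <
  [0,2] PP   >
    [0,1] "the" : PP/(PP\NP)
    [1,2] "some" : PP\NP
  [2,3] "gave" : S\PP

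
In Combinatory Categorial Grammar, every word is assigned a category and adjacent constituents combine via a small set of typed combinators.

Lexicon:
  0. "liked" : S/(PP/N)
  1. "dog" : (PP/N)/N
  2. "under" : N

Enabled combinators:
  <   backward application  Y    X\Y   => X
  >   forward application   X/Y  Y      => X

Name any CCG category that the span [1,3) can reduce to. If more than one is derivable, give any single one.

PP/N

[0,3] S   >
  [0,1] "liked" : S/(PP/N)
  [1,3] PP/N   >
    [1,2] "dog" : (PP/N)/N
    [2,3] "under" : N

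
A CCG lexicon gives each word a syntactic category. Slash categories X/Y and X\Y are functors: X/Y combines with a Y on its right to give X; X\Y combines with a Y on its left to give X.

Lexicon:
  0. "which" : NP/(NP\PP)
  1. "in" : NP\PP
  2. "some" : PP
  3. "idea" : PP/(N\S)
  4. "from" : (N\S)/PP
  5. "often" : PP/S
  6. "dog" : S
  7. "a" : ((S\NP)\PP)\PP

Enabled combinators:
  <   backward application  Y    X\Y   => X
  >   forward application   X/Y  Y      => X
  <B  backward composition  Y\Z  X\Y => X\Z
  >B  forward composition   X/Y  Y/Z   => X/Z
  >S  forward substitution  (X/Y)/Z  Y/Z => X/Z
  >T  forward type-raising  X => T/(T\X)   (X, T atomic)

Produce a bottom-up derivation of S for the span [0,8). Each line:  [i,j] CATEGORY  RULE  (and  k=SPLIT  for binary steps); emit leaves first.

[0,1] NP/(NP\PP)  lex  "which"
[1,2] NP\PP  lex  "in"
[0,2] NP  >  k=1
[2,3] PP  lex  "some"
[3,4] PP/(N\S)  lex  "idea"
[4,5] (N\S)/PP  lex  "from"
[5,6] PP/S  lex  "often"
[6,7] S  lex  "dog"
[5,7] PP  >  k=6
[4,7] N\S  >  k=5
[3,7] PP  >  k=4
[7,8] ((S\NP)\PP)\PP  lex  "a"
[3,8] (S\NP)\PP  <  k=7
[2,8] S\NP  <  k=3
[0,8] S  <  k=2

[0,8] S   <
  [0,2] NP   >
    [0,1] "which" : NP/(NP\PP)
    [1,2] "in" : NP\PP
  [2,8] S\NP   <
    [2,3] "some" : PP
    [3,8] (S\NP)\PP   <
      [3,7] PP   >
        [3,4] "idea" : PP/(N\S)
        [4,7] N\S   >
          [4,5] "from" : (N\S)/PP
          [5,7] PP   >
            [5,6] "often" : PP/S
            [6,7] "dog" : S
      [7,8] "a" : ((S\NP)\PP)\PP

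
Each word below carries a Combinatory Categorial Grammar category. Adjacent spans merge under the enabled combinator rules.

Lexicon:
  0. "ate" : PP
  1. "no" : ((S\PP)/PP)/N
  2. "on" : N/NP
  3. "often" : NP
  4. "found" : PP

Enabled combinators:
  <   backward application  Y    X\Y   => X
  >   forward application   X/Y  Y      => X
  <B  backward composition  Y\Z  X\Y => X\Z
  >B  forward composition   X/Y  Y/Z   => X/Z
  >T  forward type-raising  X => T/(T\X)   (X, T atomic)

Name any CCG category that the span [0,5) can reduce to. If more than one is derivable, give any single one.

[0,5] S   >
  [0,1] S/(S\PP)   >T
    [0,1] "ate" : PP
  [1,5] S\PP   >
    [1,4] (S\PP)/PP   >
      [1,2] "no" : ((S\PP)/PP)/N
      [2,4] N   >
        [2,3] "on" : N/NP
        [3,4] "often" : NP
    [4,5] "found" : PP

S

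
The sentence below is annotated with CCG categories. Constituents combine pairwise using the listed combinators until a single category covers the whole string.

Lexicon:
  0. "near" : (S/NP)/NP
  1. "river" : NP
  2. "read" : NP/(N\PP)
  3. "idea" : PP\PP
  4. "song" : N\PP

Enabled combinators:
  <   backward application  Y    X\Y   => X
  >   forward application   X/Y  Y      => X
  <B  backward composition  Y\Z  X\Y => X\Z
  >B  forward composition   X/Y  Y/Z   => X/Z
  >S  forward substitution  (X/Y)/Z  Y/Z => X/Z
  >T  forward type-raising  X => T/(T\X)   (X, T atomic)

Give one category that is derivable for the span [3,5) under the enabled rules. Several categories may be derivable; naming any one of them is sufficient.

[0,5] S   >
  [0,2] S/NP   >
    [0,1] "near" : (S/NP)/NP
    [1,2] "river" : NP
  [2,5] NP   >
    [2,3] "read" : NP/(N\PP)
    [3,5] N\PP   <B
      [3,4] "idea" : PP\PP
      [4,5] "song" : N\PP

N\PP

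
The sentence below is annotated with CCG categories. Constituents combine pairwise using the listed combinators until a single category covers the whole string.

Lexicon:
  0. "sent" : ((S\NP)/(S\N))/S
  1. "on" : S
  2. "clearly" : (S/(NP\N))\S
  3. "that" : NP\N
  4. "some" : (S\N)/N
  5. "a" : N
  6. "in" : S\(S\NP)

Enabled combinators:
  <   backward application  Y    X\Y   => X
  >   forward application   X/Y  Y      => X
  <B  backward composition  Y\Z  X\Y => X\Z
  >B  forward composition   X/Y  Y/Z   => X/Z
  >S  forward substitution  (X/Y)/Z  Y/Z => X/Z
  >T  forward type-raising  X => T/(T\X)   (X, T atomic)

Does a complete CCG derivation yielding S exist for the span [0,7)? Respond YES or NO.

[0,7] S   <
  [0,6] S\NP   >
    [0,4] (S\NP)/(S\N)   >
      [0,1] "sent" : ((S\NP)/(S\N))/S
      [1,4] S   >
        [1,3] S/(NP\N)   <
          [1,2] "on" : S
          [2,3] "clearly" : (S/(NP\N))\S
        [3,4] "that" : NP\N
    [4,6] S\N   >
      [4,5] "some" : (S\N)/N
      [5,6] "a" : N
  [6,7] "in" : S\(S\NP)

YES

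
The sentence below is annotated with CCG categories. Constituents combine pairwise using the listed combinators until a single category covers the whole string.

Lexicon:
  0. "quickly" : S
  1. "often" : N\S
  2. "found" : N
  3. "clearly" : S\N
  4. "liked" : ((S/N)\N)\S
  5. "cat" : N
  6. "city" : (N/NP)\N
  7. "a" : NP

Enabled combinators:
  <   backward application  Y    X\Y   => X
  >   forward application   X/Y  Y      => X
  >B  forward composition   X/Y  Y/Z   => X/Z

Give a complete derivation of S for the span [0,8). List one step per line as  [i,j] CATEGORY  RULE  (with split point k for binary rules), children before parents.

[0,1] S  lex  "quickly"
[1,2] N\S  lex  "often"
[0,2] N  <  k=1
[2,3] N  lex  "found"
[3,4] S\N  lex  "clearly"
[2,4] S  <  k=3
[4,5] ((S/N)\N)\S  lex  "liked"
[2,5] (S/N)\N  <  k=4
[0,5] S/N  <  k=2
[5,6] N  lex  "cat"
[6,7] (N/NP)\N  lex  "city"
[5,7] N/NP  <  k=6
[7,8] NP  lex  "a"
[5,8] N  >  k=7
[0,8] S  >  k=5

[0,8] S   >
  [0,5] S/N   <
    [0,2] N   <
      [0,1] "quickly" : S
      [1,2] "often" : N\S
    [2,5] (S/N)\N   <
      [2,4] S   <
        [2,3] "found" : N
        [3,4] "clearly" : S\N
      [4,5] "liked" : ((S/N)\N)\S
  [5,8] N   >
    [5,7] N/NP   <
      [5,6] "cat" : N
      [6,7] "city" : (N/NP)\N
    [7,8] "a" : NP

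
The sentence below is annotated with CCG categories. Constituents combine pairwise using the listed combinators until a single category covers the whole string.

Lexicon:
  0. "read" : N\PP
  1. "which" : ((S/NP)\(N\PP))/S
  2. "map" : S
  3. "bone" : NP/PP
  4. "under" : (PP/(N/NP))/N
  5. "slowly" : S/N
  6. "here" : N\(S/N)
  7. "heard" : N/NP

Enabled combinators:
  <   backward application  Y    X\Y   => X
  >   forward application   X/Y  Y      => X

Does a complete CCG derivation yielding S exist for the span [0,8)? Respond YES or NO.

[0,8] S   >
  [0,3] S/NP   <
    [0,1] "read" : N\PP
    [1,3] (S/NP)\(N\PP)   >
      [1,2] "which" : ((S/NP)\(N\PP))/S
      [2,3] "map" : S
  [3,8] NP   >
    [3,4] "bone" : NP/PP
    [4,8] PP   >
      [4,7] PP/(N/NP)   >
        [4,5] "under" : (PP/(N/NP))/N
        [5,7] N   <
          [5,6] "slowly" : S/N
          [6,7] "here" : N\(S/N)
      [7,8] "heard" : N/NP

YES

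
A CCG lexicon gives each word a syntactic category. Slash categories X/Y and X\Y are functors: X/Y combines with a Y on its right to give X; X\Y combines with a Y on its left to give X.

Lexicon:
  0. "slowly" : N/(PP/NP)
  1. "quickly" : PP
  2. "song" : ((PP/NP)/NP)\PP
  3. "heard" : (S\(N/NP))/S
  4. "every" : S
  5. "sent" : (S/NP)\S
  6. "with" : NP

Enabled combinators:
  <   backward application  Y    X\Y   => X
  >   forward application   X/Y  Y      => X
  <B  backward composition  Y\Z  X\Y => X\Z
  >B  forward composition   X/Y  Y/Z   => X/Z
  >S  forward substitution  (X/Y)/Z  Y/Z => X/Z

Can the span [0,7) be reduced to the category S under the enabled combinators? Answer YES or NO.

[0,7] S   <
  [0,3] N/NP   >B
    [0,1] "slowly" : N/(PP/NP)
    [1,3] (PP/NP)/NP   <
      [1,2] "quickly" : PP
      [2,3] "song" : ((PP/NP)/NP)\PP
  [3,7] S\(N/NP)   >
    [3,4] "heard" : (S\(N/NP))/S
    [4,7] S   >
      [4,6] S/NP   <
        [4,5] "every" : S
        [5,6] "sent" : (S/NP)\S
      [6,7] "with" : NP

YES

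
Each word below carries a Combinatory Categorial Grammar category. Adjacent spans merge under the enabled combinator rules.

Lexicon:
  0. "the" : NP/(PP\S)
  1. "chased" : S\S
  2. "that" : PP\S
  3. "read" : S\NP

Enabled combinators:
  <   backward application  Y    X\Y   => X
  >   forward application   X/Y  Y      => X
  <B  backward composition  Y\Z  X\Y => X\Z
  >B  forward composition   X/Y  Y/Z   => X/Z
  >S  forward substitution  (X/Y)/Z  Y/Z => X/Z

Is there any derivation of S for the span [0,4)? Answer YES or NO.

[0,4] S   <
  [0,3] NP   >
    [0,1] "the" : NP/(PP\S)
    [1,3] PP\S   <B
      [1,2] "chased" : S\S
      [2,3] "that" : PP\S
  [3,4] "read" : S\NP

YES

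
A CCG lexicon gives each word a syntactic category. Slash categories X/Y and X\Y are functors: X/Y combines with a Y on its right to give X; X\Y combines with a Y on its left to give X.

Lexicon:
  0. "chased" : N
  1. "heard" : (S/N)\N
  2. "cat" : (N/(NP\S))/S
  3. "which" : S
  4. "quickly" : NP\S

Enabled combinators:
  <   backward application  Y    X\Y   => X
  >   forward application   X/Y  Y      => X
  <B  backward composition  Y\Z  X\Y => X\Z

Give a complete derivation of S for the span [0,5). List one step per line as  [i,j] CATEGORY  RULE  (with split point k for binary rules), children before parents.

[0,5] S   >
  [0,2] S/N   <
    [0,1] "chased" : N
    [1,2] "heard" : (S/N)\N
  [2,5] N   >
    [2,4] N/(NP\S)   >
      [2,3] "cat" : (N/(NP\S))/S
      [3,4] "which" : S
    [4,5] "quickly" : NP\S

[0,1] N  lex  "chased"
[1,2] (S/N)\N  lex  "heard"
[0,2] S/N  <  k=1
[2,3] (N/(NP\S))/S  lex  "cat"
[3,4] S  lex  "which"
[2,4] N/(NP\S)  >  k=3
[4,5] NP\S  lex  "quickly"
[2,5] N  >  k=4
[0,5] S  >  k=2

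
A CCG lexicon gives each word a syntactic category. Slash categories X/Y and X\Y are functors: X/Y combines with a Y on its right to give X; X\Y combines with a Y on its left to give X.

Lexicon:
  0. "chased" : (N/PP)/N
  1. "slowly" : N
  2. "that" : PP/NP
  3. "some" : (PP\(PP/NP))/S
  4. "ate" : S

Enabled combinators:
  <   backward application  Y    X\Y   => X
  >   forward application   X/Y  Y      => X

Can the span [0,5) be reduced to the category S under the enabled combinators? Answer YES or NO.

(N/PP)/N N PP/NP (PP\(PP/NP))/S S
CKY chart[0,5] = {N}; S ∉ chart

NO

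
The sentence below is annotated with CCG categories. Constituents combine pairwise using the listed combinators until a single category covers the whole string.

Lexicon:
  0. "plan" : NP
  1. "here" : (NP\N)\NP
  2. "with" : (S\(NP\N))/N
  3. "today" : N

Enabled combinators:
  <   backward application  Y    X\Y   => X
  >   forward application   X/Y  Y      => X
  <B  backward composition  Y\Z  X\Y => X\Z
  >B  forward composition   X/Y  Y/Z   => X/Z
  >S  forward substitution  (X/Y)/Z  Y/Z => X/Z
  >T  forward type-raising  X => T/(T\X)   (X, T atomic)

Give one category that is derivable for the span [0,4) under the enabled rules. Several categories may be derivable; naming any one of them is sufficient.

[0,4] S   >
  [0,1] S/(S\NP)   >T
    [0,1] "plan" : NP
  [1,4] S\NP   <B
    [1,2] "here" : (NP\N)\NP
    [2,4] S\(NP\N)   >
      [2,3] "with" : (S\(NP\N))/N
      [3,4] "today" : N

S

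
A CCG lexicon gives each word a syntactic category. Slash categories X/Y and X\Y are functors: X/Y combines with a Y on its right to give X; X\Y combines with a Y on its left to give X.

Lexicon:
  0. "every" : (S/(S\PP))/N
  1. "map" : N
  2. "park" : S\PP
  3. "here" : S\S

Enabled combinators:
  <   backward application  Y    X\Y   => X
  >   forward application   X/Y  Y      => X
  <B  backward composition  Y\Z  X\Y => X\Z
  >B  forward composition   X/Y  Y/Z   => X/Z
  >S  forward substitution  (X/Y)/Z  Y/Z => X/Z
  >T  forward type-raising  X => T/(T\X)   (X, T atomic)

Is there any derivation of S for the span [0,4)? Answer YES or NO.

YES

[0,4] S   >
  [0,2] S/(S\PP)   >
    [0,1] "every" : (S/(S\PP))/N
    [1,2] "map" : N
  [2,4] S\PP   <B
    [2,3] "park" : S\PP
    [3,4] "here" : S\S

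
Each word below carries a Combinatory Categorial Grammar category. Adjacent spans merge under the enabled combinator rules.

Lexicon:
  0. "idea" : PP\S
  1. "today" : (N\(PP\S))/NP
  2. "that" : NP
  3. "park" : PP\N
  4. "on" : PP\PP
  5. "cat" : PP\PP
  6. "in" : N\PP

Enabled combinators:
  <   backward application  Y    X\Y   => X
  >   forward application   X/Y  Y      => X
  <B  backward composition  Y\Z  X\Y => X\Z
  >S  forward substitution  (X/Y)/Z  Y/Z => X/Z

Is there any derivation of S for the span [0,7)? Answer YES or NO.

NO

PP\S (N\(PP\S))/NP NP PP\N PP\PP PP\PP N\PP
CKY chart[0,7] = {N}; S ∉ chart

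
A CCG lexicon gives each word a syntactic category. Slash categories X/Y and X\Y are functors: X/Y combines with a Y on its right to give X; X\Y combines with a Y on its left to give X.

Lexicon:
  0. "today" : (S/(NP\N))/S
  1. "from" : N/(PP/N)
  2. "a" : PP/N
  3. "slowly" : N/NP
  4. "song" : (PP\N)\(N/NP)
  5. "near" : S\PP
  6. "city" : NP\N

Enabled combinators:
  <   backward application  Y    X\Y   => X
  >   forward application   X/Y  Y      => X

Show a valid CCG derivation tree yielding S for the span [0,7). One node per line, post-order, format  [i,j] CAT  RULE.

[0,1] (S/(NP\N))/S  lex  "today"
[1,2] N/(PP/N)  lex  "from"
[2,3] PP/N  lex  "a"
[1,3] N  >  k=2
[3,4] N/NP  lex  "slowly"
[4,5] (PP\N)\(N/NP)  lex  "song"
[3,5] PP\N  <  k=4
[1,5] PP  <  k=3
[5,6] S\PP  lex  "near"
[1,6] S  <  k=5
[0,6] S/(NP\N)  >  k=1
[6,7] NP\N  lex  "city"
[0,7] S  >  k=6

[0,7] S   >
  [0,6] S/(NP\N)   >
    [0,1] "today" : (S/(NP\N))/S
    [1,6] S   <
      [1,5] PP   <
        [1,3] N   >
          [1,2] "from" : N/(PP/N)
          [2,3] "a" : PP/N
        [3,5] PP\N   <
          [3,4] "slowly" : N/NP
          [4,5] "song" : (PP\N)\(N/NP)
      [5,6] "near" : S\PP
  [6,7] "city" : NP\N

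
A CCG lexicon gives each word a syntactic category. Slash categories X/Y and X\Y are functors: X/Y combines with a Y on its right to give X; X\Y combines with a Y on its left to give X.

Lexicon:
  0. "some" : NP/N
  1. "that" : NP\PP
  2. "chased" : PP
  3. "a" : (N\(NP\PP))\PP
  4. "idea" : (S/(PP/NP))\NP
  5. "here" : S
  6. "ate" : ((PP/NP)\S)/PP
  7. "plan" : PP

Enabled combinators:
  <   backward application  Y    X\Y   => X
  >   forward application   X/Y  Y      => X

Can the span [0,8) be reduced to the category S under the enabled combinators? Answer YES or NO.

YES

[0,8] S   >
  [0,5] S/(PP/NP)   <
    [0,4] NP   >
      [0,1] "some" : NP/N
      [1,4] N   <
        [1,2] "that" : NP\PP
        [2,4] N\(NP\PP)   <
          [2,3] "chased" : PP
          [3,4] "a" : (N\(NP\PP))\PP
    [4,5] "idea" : (S/(PP/NP))\NP
  [5,8] PP/NP   <
    [5,6] "here" : S
    [6,8] (PP/NP)\S   >
      [6,7] "ate" : ((PP/NP)\S)/PP
      [7,8] "plan" : PP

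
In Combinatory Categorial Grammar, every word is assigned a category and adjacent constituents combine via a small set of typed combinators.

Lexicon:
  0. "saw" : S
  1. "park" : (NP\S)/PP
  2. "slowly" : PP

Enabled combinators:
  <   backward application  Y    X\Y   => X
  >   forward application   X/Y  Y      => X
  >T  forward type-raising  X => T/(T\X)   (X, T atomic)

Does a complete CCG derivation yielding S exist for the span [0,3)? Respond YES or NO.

S (NP\S)/PP PP
CKY chart[0,3] = {N/(N\NP), NP, NP/(NP\NP), PP/(PP\NP), S/(S\NP)}; S ∉ chart

NO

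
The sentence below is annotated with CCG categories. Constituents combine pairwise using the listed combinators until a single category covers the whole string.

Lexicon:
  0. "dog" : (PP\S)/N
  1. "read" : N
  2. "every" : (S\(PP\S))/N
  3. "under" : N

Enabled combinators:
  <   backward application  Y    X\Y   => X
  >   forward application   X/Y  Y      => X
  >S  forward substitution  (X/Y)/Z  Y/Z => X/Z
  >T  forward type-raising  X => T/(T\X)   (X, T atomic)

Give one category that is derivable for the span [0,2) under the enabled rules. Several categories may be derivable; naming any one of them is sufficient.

[0,4] S   <
  [0,2] PP\S   >
    [0,1] "dog" : (PP\S)/N
    [1,2] "read" : N
  [2,4] S\(PP\S)   >
    [2,3] "every" : (S\(PP\S))/N
    [3,4] "under" : N

PP\S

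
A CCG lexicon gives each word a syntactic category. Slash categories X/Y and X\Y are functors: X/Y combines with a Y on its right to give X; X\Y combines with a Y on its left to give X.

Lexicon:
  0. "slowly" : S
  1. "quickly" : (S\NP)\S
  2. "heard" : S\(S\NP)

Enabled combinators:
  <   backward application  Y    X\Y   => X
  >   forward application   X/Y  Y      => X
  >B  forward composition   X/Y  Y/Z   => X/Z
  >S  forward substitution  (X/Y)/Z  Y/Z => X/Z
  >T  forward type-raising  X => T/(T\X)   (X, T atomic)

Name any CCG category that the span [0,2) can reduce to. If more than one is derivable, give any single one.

S\NP

[0,3] S   <
  [0,2] S\NP   <
    [0,1] "slowly" : S
    [1,2] "quickly" : (S\NP)\S
  [2,3] "heard" : S\(S\NP)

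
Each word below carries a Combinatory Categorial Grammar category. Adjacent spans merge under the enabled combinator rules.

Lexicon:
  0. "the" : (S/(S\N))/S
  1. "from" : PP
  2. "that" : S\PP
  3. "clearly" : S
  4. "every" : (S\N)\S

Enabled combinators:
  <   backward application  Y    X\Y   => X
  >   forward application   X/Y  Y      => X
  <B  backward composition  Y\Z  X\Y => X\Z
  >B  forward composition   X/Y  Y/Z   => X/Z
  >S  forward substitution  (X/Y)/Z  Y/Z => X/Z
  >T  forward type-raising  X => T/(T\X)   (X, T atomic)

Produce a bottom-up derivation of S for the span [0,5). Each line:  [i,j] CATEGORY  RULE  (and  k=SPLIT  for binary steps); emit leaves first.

[0,1] (S/(S\N))/S  lex  "the"
[1,2] PP  lex  "from"
[2,3] S\PP  lex  "that"
[1,3] S  <  k=2
[0,3] S/(S\N)  >  k=1
[3,4] S  lex  "clearly"
[4,5] (S\N)\S  lex  "every"
[3,5] S\N  <  k=4
[0,5] S  >  k=3

[0,5] S   >
  [0,3] S/(S\N)   >
    [0,1] "the" : (S/(S\N))/S
    [1,3] S   <
      [1,2] "from" : PP
      [2,3] "that" : S\PP
  [3,5] S\N   <
    [3,4] "clearly" : S
    [4,5] "every" : (S\N)\S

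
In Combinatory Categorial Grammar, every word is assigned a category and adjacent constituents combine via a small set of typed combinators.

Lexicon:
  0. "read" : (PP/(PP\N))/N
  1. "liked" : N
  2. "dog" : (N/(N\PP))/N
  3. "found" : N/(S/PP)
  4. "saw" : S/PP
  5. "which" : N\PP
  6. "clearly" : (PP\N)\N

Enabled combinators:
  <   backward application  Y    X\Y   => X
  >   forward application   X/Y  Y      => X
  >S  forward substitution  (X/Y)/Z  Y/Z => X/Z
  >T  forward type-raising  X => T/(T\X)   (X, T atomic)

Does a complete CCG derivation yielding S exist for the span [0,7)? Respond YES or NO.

NO

(PP/(PP\N))/N N (N/(N\PP))/N N/(S/PP) S/PP N\PP (PP\N)\N
CKY chart[0,7] = {N/(N\PP), NP/(NP\PP), PP, PP/(PP\PP), S/(S\PP)}; S ∉ chart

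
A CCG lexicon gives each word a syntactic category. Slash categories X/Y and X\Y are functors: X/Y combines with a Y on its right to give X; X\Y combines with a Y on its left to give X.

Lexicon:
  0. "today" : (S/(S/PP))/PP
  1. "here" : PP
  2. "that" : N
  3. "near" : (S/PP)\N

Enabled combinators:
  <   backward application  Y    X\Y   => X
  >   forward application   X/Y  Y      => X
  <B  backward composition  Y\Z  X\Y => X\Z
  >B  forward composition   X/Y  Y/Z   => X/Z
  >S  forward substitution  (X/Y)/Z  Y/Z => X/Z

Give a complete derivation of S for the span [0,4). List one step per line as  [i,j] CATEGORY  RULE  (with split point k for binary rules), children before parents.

[0,1] (S/(S/PP))/PP  lex  "today"
[1,2] PP  lex  "here"
[0,2] S/(S/PP)  >  k=1
[2,3] N  lex  "that"
[3,4] (S/PP)\N  lex  "near"
[2,4] S/PP  <  k=3
[0,4] S  >  k=2

[0,4] S   >
  [0,2] S/(S/PP)   >
    [0,1] "today" : (S/(S/PP))/PP
    [1,2] "here" : PP
  [2,4] S/PP   <
    [2,3] "that" : N
    [3,4] "near" : (S/PP)\N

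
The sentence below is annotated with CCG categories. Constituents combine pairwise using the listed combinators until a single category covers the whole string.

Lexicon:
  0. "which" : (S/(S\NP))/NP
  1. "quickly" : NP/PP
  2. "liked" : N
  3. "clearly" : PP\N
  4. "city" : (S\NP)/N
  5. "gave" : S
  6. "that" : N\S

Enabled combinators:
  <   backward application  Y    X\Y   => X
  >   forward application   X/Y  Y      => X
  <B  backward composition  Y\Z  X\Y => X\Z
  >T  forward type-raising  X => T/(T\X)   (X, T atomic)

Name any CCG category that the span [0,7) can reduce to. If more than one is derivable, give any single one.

[0,7] S   >
  [0,4] S/(S\NP)   >
    [0,1] "which" : (S/(S\NP))/NP
    [1,4] NP   >
      [1,2] "quickly" : NP/PP
      [2,4] PP   <
        [2,3] "liked" : N
        [3,4] "clearly" : PP\N
  [4,7] S\NP   >
    [4,5] "city" : (S\NP)/N
    [5,7] N   <
      [5,6] "gave" : S
      [6,7] "that" : N\S

S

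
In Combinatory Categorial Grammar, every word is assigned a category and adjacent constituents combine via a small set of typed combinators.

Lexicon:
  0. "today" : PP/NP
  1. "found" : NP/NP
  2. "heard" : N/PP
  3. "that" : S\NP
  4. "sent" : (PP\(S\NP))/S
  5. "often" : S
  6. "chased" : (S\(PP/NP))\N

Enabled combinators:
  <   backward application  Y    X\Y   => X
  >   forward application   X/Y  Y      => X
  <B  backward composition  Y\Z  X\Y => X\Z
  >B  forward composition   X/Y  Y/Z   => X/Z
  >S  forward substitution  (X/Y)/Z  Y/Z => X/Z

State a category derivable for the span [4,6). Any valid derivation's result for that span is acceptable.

[0,7] S   <
  [0,2] PP/NP   >B
    [0,1] "today" : PP/NP
    [1,2] "found" : NP/NP
  [2,7] S\(PP/NP)   <
    [2,6] N   >
      [2,3] "heard" : N/PP
      [3,6] PP   <
        [3,4] "that" : S\NP
        [4,6] PP\(S\NP)   >
          [4,5] "sent" : (PP\(S\NP))/S
          [5,6] "often" : S
    [6,7] "chased" : (S\(PP/NP))\N

PP\(S\NP)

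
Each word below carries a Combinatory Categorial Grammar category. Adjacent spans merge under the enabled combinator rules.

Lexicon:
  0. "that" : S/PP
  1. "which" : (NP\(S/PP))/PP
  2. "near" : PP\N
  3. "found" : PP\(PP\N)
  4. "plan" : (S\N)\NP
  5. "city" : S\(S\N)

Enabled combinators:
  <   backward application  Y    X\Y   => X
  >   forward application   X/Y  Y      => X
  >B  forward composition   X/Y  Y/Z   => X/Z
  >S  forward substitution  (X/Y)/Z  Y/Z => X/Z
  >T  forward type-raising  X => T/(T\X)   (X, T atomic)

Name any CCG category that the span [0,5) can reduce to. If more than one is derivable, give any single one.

S\N

[0,6] S   <
  [0,5] S\N   <
    [0,4] NP   <
      [0,1] "that" : S/PP
      [1,4] NP\(S/PP)   >
        [1,2] "which" : (NP\(S/PP))/PP
        [2,4] PP   <
          [2,3] "near" : PP\N
          [3,4] "found" : PP\(PP\N)
    [4,5] "plan" : (S\N)\NP
  [5,6] "city" : S\(S\N)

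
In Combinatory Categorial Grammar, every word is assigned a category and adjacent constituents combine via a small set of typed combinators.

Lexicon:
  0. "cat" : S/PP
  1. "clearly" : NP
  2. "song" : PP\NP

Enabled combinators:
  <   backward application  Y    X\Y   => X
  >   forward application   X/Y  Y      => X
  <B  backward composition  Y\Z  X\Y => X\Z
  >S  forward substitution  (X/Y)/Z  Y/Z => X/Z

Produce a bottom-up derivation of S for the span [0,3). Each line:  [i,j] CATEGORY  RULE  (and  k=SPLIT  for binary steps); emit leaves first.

[0,3] S   >
  [0,1] "cat" : S/PP
  [1,3] PP   <
    [1,2] "clearly" : NP
    [2,3] "song" : PP\NP

[0,1] S/PP  lex  "cat"
[1,2] NP  lex  "clearly"
[2,3] PP\NP  lex  "song"
[1,3] PP  <  k=2
[0,3] S  >  k=1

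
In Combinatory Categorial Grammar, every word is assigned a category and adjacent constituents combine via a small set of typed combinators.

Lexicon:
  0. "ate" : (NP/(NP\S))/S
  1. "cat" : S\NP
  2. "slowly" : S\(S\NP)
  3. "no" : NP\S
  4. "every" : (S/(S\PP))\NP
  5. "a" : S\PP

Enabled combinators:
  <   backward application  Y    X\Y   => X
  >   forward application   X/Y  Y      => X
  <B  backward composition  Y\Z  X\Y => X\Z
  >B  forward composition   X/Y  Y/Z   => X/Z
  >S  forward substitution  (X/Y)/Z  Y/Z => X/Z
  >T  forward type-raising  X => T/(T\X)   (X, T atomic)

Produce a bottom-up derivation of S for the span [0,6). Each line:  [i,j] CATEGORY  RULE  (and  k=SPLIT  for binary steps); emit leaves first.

[0,1] (NP/(NP\S))/S  lex  "ate"
[1,2] S\NP  lex  "cat"
[2,3] S\(S\NP)  lex  "slowly"
[1,3] S  <  k=2
[0,3] NP/(NP\S)  >  k=1
[3,4] NP\S  lex  "no"
[0,4] NP  >  k=3
[4,5] (S/(S\PP))\NP  lex  "every"
[0,5] S/(S\PP)  <  k=4
[5,6] S\PP  lex  "a"
[0,6] S  >  k=5

[0,6] S   >
  [0,5] S/(S\PP)   <
    [0,4] NP   >
      [0,3] NP/(NP\S)   >
        [0,1] "ate" : (NP/(NP\S))/S
        [1,3] S   <
          [1,2] "cat" : S\NP
          [2,3] "slowly" : S\(S\NP)
      [3,4] "no" : NP\S
    [4,5] "every" : (S/(S\PP))\NP
  [5,6] "a" : S\PP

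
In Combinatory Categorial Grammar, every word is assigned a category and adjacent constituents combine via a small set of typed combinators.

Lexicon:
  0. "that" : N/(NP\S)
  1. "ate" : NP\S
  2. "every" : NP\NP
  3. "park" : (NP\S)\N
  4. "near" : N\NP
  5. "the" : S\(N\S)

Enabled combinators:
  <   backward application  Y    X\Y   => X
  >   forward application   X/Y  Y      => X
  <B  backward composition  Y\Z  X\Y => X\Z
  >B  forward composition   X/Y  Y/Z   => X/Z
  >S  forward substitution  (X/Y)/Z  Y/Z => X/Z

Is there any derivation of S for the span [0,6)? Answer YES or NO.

[0,6] S   <
  [0,5] N\S   <B
    [0,4] NP\S   <
      [0,3] N   >
        [0,1] "that" : N/(NP\S)
        [1,3] NP\S   <B
          [1,2] "ate" : NP\S
          [2,3] "every" : NP\NP
      [3,4] "park" : (NP\S)\N
    [4,5] "near" : N\NP
  [5,6] "the" : S\(N\S)

YES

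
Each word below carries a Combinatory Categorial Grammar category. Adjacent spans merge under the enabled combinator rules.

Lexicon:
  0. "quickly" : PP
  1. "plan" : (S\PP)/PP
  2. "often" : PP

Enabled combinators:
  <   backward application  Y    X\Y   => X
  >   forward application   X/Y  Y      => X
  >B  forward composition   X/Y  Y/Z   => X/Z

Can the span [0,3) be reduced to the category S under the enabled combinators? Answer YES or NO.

YES

[0,3] S   <
  [0,1] "quickly" : PP
  [1,3] S\PP   >
    [1,2] "plan" : (S\PP)/PP
    [2,3] "often" : PP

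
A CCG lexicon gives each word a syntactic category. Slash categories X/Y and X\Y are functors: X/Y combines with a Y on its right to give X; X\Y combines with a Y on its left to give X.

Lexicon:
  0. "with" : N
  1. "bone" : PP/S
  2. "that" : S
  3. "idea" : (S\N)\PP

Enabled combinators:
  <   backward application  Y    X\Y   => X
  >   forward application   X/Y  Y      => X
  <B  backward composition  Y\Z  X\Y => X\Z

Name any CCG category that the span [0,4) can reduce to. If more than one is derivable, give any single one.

[0,4] S   <
  [0,1] "with" : N
  [1,4] S\N   <
    [1,3] PP   >
      [1,2] "bone" : PP/S
      [2,3] "that" : S
    [3,4] "idea" : (S\N)\PP

S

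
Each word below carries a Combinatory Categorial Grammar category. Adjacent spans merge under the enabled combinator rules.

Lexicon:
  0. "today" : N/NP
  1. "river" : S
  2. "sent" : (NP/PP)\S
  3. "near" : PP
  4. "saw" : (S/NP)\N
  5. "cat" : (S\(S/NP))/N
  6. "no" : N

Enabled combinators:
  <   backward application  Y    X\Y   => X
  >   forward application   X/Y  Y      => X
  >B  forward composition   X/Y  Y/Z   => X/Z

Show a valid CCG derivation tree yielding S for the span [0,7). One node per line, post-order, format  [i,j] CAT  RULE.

[0,1] N/NP  lex  "today"
[1,2] S  lex  "river"
[2,3] (NP/PP)\S  lex  "sent"
[1,3] NP/PP  <  k=2
[0,3] N/PP  >B  k=1
[3,4] PP  lex  "near"
[0,4] N  >  k=3
[4,5] (S/NP)\N  lex  "saw"
[0,5] S/NP  <  k=4
[5,6] (S\(S/NP))/N  lex  "cat"
[6,7] N  lex  "no"
[5,7] S\(S/NP)  >  k=6
[0,7] S  <  k=5

[0,7] S   <
  [0,5] S/NP   <
    [0,4] N   >
      [0,3] N/PP   >B
        [0,1] "today" : N/NP
        [1,3] NP/PP   <
          [1,2] "river" : S
          [2,3] "sent" : (NP/PP)\S
      [3,4] "near" : PP
    [4,5] "saw" : (S/NP)\N
  [5,7] S\(S/NP)   >
    [5,6] "cat" : (S\(S/NP))/N
    [6,7] "no" : N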